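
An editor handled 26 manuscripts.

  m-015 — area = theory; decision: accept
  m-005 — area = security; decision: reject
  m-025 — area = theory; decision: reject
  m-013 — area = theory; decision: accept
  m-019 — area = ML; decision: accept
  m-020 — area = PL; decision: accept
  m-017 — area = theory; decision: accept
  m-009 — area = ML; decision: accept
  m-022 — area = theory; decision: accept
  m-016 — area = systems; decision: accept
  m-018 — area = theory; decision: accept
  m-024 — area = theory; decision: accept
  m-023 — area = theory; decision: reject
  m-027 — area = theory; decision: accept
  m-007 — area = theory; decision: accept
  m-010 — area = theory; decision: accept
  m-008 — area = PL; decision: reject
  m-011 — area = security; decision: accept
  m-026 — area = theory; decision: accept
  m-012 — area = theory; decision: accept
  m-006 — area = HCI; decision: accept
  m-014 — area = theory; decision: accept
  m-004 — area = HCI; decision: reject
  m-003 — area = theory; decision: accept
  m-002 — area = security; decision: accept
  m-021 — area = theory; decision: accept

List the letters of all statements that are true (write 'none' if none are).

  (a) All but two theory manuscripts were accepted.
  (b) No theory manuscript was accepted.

(a)

|A| = 16, |A ∩ B| = 14, |A ∖ B| = 2.
(a) |A ∖ B| = 2: holds.
(b) A ∩ B = ∅ (|A ∩ B| = 0): fails.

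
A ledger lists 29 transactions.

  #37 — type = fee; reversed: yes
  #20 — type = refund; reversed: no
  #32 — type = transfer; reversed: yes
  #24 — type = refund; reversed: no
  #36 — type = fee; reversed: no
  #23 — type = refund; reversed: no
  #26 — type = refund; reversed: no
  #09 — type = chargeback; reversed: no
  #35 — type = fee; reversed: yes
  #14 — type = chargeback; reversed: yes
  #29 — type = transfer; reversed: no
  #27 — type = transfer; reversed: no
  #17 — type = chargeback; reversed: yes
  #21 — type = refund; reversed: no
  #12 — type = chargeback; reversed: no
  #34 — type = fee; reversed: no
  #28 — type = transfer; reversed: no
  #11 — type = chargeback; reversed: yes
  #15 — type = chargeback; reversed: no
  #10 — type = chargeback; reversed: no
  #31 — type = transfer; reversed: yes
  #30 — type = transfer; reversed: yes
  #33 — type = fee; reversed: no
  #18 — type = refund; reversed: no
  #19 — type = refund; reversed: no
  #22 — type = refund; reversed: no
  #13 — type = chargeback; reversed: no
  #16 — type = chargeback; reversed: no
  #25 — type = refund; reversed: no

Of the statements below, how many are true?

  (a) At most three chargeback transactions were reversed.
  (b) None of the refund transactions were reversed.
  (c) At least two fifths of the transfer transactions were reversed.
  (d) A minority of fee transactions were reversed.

(a) chargeback: |A| = 9, |A ∩ B| = 3; needs |A ∩ B| ≤ 3 — true.
(b) refund: |A| = 9, |A ∩ B| = 0; needs A ∩ B = ∅ (|A ∩ B| = 0) — true.
(c) transfer: |A| = 6, |A ∩ B| = 3; needs |A ∩ B| / |A| ≥ 2/5 — true.
(d) fee: |A| = 5, |A ∩ B| = 2; needs |A ∩ B| < |A ∖ B| — true.

4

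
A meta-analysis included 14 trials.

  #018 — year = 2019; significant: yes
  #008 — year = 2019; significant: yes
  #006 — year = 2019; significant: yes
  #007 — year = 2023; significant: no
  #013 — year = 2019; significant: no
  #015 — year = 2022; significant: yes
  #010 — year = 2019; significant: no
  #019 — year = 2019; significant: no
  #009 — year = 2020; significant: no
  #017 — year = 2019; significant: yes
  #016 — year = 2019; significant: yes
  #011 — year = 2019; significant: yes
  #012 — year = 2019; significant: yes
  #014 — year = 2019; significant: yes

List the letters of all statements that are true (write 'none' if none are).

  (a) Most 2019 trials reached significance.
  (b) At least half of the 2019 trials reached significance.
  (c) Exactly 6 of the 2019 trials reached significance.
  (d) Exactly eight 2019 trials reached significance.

|A| = 11, |A ∩ B| = 8, |A ∖ B| = 3.
(a) |A ∩ B| > |A ∖ B|: holds.
(b) |A ∩ B| ≥ |A ∖ B|: holds.
(c) |A ∩ B| = 6: fails.
(d) |A ∩ B| = 8: holds.

(a), (b), (d)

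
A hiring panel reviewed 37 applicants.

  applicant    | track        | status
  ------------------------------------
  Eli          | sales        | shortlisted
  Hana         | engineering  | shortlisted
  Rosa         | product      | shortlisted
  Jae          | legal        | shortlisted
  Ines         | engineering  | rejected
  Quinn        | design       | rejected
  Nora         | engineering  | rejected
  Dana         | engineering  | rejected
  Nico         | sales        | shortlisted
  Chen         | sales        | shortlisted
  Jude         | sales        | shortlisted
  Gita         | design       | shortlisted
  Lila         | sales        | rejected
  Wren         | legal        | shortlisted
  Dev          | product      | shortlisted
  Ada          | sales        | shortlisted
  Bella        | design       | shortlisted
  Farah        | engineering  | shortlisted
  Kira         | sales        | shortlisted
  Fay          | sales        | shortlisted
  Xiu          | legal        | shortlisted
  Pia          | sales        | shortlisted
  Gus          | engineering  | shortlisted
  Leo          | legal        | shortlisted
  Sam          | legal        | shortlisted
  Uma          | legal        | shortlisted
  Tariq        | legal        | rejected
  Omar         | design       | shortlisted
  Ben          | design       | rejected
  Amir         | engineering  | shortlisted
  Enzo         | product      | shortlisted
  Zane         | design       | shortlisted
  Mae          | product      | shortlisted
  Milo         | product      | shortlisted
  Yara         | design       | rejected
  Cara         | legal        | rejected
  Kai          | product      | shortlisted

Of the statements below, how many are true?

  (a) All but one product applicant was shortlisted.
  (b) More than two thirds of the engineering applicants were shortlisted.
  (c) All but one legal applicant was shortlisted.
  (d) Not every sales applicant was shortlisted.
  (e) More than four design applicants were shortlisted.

(a) product: |A| = 6, |A ∩ B| = 6; needs |A ∖ B| = 1 — false.
(b) engineering: |A| = 7, |A ∩ B| = 4; needs |A ∩ B| / |A| > 2/3 — false.
(c) legal: |A| = 8, |A ∩ B| = 6; needs |A ∖ B| = 1 — false.
(d) sales: |A| = 9, |A ∩ B| = 8; needs A ⊄ B (|A ∖ B| ≥ 1) — true.
(e) design: |A| = 7, |A ∩ B| = 4; needs |A ∩ B| > 4 — false.

1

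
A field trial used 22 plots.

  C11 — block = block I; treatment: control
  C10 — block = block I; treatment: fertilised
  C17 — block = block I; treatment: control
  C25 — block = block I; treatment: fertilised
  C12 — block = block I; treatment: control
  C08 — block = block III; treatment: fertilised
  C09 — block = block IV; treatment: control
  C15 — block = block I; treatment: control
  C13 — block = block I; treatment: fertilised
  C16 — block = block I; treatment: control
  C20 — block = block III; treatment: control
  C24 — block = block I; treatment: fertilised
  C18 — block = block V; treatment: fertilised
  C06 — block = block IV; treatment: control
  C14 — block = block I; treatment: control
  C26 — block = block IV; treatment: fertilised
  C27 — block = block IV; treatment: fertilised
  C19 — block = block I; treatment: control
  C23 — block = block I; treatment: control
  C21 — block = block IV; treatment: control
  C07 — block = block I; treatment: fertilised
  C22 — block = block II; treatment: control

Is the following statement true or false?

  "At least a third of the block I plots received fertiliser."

Truth condition: |A ∩ B| / |A| ≥ 1/3.
A (the restrictor) = {C11, C10, C17, C25, C12, C15, C13, C16, C24, C14, C19, C23, C07}, |A| = 13.
A ∩ B = {C10, C25, C13, C24, C07}, so |A ∩ B| = 5.
A ∖ B = {C11, C17, C12, C15, C16, C14, C19, C23}, so |A ∖ B| = 8.
|A ∩ B|/|A| = 5/13, so the statement is true.

True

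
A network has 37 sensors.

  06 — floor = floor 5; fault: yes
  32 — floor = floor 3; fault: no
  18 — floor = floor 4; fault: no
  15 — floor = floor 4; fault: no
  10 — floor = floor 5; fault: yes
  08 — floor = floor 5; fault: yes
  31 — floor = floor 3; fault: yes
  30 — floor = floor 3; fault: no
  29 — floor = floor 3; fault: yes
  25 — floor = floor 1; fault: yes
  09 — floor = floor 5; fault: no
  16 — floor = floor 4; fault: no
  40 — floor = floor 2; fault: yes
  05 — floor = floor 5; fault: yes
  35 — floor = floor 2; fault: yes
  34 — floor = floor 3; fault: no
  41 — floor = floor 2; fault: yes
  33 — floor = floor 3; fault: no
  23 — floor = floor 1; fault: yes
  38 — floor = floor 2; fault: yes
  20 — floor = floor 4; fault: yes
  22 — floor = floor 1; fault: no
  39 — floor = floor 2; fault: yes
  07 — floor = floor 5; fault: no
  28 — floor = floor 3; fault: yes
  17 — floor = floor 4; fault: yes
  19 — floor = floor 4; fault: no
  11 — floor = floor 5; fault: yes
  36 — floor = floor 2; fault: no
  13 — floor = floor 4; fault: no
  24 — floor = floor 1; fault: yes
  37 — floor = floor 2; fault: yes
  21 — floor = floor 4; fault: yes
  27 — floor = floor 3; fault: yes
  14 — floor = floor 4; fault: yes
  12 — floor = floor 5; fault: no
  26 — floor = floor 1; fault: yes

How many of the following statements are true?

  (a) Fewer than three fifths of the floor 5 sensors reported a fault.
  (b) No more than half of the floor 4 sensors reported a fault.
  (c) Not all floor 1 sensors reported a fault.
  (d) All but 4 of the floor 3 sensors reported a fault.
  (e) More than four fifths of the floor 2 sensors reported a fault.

4

(a) floor 5: |A| = 8, |A ∩ B| = 5; needs |A ∩ B| / |A| < 3/5 — false.
(b) floor 4: |A| = 9, |A ∩ B| = 4; needs |A ∩ B| ≤ |A ∖ B| — true.
(c) floor 1: |A| = 5, |A ∩ B| = 4; needs A ⊄ B (|A ∖ B| ≥ 1) — true.
(d) floor 3: |A| = 8, |A ∩ B| = 4; needs |A ∖ B| = 4 — true.
(e) floor 2: |A| = 7, |A ∩ B| = 6; needs |A ∩ B| / |A| > 4/5 — true.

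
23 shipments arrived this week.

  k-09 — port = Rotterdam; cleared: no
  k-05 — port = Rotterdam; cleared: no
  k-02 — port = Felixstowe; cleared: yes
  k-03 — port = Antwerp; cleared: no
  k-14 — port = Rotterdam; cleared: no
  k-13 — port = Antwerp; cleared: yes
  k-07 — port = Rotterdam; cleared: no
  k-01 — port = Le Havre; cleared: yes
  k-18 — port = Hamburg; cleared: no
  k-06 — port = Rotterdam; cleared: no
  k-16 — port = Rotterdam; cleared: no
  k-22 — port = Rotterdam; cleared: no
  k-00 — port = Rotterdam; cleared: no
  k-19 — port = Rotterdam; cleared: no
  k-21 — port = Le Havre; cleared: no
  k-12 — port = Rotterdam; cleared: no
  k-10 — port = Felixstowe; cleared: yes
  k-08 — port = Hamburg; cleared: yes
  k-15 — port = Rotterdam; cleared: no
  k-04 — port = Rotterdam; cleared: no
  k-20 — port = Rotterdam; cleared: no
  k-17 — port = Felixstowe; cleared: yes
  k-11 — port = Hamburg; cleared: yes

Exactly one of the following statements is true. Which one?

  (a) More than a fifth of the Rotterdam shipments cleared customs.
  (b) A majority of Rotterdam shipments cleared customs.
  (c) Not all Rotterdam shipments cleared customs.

(c)

|A| = 13, |A ∩ B| = 0, |A ∖ B| = 13.
(a) requires |A ∩ B| / |A| > 1/5: false.
(b) requires |A ∩ B| > |A ∖ B|: false.
(c) requires A ⊄ B (|A ∖ B| ≥ 1): true.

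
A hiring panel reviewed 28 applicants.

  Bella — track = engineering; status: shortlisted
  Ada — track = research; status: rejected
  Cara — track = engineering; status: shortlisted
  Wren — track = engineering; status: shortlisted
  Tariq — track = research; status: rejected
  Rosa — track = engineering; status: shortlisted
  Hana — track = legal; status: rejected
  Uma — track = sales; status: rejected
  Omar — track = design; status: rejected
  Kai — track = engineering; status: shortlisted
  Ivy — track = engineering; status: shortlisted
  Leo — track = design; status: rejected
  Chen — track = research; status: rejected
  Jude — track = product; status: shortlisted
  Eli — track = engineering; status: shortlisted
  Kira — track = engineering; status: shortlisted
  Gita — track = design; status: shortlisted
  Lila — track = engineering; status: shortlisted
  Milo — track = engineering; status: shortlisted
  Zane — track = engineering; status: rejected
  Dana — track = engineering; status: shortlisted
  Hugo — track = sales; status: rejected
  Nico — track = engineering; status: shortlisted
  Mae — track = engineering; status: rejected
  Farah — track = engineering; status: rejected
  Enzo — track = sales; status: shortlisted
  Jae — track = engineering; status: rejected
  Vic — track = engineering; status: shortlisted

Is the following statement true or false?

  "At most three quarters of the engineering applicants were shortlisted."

False

The determiner here denotes the relation: |A ∩ B| / |A| ≤ 3/4.
|A| = 17, |A ∩ B| = 13, |A ∖ B| = 4.
|A ∩ B|/|A| = 13/17, so the statement is false.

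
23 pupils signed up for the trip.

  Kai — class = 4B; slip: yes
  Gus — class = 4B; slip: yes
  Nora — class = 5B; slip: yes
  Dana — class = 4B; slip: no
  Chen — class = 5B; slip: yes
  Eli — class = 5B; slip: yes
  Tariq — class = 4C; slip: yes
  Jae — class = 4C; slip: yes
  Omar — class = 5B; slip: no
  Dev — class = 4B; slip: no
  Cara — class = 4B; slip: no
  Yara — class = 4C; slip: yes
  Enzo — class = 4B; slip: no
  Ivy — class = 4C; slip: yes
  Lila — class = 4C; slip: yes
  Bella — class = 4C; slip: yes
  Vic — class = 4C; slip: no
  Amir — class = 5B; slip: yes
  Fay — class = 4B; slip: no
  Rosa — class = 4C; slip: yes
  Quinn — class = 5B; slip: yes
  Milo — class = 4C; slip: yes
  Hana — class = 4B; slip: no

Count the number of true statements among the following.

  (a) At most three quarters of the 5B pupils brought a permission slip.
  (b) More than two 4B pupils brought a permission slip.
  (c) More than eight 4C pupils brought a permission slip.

(a) 5B: |A| = 6, |A ∩ B| = 5; needs |A ∩ B| / |A| ≤ 3/4 — false.
(b) 4B: |A| = 8, |A ∩ B| = 2; needs |A ∩ B| > 2 — false.
(c) 4C: |A| = 9, |A ∩ B| = 8; needs |A ∩ B| > 8 — false.

0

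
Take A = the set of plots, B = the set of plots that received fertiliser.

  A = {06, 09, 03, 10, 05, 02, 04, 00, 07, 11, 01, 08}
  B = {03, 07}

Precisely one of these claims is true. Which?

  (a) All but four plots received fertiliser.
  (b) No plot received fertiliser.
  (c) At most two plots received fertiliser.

|A| = 12, |A ∩ B| = 2, |A ∖ B| = 10.
(a) requires |A ∖ B| = 4: false.
(b) requires A ∩ B = ∅ (|A ∩ B| = 0): false.
(c) requires |A ∩ B| ≤ 2: true.

(c)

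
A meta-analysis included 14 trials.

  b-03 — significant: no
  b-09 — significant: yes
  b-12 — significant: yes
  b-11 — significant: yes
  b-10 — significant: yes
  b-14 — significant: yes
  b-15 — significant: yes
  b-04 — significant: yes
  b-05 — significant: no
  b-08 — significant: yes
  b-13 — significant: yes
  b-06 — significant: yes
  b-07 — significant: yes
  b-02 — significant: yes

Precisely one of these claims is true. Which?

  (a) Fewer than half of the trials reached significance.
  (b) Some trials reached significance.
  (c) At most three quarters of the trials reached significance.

(b)

|A| = 14, |A ∩ B| = 12, |A ∖ B| = 2.
(a) requires |A ∩ B| < |A ∖ B|: false.
(b) requires A ∩ B ≠ ∅ (|A ∩ B| ≥ 1): true.
(c) requires |A ∩ B| / |A| ≤ 3/4: false.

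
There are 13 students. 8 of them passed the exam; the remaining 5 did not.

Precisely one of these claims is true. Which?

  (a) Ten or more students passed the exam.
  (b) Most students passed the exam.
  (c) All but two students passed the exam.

(b)

|A| = 13, |A ∩ B| = 8, |A ∖ B| = 5.
(a) requires |A ∩ B| ≥ 10: false.
(b) requires |A ∩ B| > |A ∖ B|: true.
(c) requires |A ∖ B| = 2: false.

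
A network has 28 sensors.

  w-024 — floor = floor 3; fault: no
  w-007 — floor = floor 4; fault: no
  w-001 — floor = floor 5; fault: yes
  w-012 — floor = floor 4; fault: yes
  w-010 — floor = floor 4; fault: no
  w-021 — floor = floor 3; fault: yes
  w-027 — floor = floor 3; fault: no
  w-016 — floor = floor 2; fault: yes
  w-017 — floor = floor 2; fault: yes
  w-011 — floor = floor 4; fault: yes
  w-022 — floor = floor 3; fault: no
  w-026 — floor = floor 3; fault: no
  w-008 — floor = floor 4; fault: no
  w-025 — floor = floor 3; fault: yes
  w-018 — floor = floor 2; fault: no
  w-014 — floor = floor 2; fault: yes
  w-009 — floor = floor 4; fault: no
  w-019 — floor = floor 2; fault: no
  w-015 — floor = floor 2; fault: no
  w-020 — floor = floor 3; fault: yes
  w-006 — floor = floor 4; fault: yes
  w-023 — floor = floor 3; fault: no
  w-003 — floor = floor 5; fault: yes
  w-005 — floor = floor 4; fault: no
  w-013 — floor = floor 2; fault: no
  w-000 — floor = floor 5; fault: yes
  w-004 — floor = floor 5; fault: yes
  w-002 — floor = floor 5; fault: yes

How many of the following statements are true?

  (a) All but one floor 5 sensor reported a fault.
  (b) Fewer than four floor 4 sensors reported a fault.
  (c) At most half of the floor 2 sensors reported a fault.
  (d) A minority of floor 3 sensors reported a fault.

(a) floor 5: |A| = 5, |A ∩ B| = 5; needs |A ∖ B| = 1 — false.
(b) floor 4: |A| = 8, |A ∩ B| = 3; needs |A ∩ B| < 4 — true.
(c) floor 2: |A| = 7, |A ∩ B| = 3; needs |A ∩ B| ≤ |A ∖ B| — true.
(d) floor 3: |A| = 8, |A ∩ B| = 3; needs |A ∩ B| < |A ∖ B| — true.

3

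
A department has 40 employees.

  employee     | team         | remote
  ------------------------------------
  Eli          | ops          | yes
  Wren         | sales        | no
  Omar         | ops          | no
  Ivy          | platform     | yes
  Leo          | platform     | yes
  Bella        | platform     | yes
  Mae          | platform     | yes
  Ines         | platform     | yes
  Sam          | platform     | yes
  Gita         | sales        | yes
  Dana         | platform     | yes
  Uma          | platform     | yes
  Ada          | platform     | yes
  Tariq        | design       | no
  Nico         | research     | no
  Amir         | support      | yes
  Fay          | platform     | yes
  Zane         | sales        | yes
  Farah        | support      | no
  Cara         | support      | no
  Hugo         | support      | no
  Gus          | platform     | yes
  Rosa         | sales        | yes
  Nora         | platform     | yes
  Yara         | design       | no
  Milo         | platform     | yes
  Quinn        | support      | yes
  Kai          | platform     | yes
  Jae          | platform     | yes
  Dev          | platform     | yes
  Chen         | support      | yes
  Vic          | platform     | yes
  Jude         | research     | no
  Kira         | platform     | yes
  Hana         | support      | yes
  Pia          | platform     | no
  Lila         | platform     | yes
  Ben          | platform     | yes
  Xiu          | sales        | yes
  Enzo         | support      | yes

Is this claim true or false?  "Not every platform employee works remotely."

Truth condition: A ⊄ B (|A ∖ B| ≥ 1).
|A| = 21, |A ∩ B| = 20, |A ∖ B| = 1.
So the statement is true.

True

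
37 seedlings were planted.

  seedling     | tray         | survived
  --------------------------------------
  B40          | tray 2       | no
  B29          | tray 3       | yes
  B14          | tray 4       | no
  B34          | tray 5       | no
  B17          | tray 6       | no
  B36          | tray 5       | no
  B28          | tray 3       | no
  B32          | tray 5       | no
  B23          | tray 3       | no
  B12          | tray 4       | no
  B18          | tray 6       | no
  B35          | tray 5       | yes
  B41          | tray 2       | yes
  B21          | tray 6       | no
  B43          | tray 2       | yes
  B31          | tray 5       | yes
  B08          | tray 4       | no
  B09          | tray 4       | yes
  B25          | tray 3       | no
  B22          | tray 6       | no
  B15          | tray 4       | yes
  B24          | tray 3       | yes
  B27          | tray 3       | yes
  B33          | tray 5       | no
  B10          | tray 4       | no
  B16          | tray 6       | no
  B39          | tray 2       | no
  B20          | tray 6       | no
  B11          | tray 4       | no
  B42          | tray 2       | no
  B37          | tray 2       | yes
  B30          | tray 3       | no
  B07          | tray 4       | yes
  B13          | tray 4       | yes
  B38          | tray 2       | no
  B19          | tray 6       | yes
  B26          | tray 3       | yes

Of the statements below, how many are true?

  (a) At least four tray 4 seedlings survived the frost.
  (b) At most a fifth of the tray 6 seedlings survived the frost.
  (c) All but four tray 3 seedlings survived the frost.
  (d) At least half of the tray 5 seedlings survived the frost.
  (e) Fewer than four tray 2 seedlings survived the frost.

4

(a) tray 4: |A| = 9, |A ∩ B| = 4; needs |A ∩ B| ≥ 4 — true.
(b) tray 6: |A| = 7, |A ∩ B| = 1; needs |A ∩ B| / |A| ≤ 1/5 — true.
(c) tray 3: |A| = 8, |A ∩ B| = 4; needs |A ∖ B| = 4 — true.
(d) tray 5: |A| = 6, |A ∩ B| = 2; needs |A ∩ B| ≥ |A ∖ B| — false.
(e) tray 2: |A| = 7, |A ∩ B| = 3; needs |A ∩ B| < 4 — true.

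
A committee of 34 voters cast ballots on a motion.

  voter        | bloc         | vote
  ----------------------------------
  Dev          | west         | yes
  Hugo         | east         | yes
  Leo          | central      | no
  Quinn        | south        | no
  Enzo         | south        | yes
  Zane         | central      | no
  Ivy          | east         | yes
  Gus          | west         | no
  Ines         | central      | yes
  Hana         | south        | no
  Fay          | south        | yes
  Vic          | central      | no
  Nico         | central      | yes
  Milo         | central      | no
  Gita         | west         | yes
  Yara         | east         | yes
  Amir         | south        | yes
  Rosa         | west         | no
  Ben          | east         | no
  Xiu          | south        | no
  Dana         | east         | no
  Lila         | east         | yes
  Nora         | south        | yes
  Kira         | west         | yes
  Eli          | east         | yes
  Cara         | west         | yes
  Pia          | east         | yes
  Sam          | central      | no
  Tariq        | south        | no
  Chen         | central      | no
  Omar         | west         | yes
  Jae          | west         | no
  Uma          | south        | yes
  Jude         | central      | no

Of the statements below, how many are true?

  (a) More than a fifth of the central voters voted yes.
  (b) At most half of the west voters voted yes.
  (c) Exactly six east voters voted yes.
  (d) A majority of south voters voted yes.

(a) central: |A| = 9, |A ∩ B| = 2; needs |A ∩ B| / |A| > 1/5 — true.
(b) west: |A| = 8, |A ∩ B| = 5; needs |A ∩ B| ≤ |A ∖ B| — false.
(c) east: |A| = 8, |A ∩ B| = 6; needs |A ∩ B| = 6 — true.
(d) south: |A| = 9, |A ∩ B| = 5; needs |A ∩ B| > |A ∖ B| — true.

3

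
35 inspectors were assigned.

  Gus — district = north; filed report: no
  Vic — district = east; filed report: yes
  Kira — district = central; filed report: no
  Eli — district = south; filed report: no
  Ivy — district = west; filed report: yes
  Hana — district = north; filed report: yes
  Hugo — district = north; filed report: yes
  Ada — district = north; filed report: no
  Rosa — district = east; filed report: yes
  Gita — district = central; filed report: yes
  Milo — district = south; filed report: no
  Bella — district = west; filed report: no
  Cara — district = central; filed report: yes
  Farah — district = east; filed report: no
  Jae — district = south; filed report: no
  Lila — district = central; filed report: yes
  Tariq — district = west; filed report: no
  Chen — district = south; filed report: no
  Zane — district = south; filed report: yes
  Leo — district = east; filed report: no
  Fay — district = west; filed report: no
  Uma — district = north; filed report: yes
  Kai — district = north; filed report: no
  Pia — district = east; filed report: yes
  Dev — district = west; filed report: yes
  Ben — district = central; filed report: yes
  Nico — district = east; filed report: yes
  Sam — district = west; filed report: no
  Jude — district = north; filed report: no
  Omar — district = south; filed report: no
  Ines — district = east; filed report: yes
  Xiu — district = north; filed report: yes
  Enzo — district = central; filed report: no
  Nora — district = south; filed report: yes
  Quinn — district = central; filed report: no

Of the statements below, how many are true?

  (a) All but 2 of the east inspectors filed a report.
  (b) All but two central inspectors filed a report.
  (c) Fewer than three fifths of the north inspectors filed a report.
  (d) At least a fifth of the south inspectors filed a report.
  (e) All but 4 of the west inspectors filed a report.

4

(a) east: |A| = 7, |A ∩ B| = 5; needs |A ∖ B| = 2 — true.
(b) central: |A| = 7, |A ∩ B| = 4; needs |A ∖ B| = 2 — false.
(c) north: |A| = 8, |A ∩ B| = 4; needs |A ∩ B| / |A| < 3/5 — true.
(d) south: |A| = 7, |A ∩ B| = 2; needs |A ∩ B| / |A| ≥ 1/5 — true.
(e) west: |A| = 6, |A ∩ B| = 2; needs |A ∖ B| = 4 — true.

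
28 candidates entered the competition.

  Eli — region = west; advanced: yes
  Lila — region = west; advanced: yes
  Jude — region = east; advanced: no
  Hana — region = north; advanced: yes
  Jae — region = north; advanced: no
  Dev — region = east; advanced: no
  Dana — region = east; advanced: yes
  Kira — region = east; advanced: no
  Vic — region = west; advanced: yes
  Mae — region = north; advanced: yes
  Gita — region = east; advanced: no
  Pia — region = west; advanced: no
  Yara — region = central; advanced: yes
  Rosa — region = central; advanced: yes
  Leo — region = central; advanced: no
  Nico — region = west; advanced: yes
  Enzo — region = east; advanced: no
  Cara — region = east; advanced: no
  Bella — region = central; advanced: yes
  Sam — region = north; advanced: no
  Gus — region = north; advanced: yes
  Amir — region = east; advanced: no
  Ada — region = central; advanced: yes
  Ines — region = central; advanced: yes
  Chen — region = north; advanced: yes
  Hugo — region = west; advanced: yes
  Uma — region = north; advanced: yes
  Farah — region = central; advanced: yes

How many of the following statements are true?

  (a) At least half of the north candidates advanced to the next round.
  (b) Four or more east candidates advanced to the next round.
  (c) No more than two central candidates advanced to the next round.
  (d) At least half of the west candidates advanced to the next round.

2

(a) north: |A| = 7, |A ∩ B| = 5; needs |A ∩ B| ≥ |A ∖ B| — true.
(b) east: |A| = 8, |A ∩ B| = 1; needs |A ∩ B| ≥ 4 — false.
(c) central: |A| = 7, |A ∩ B| = 6; needs |A ∩ B| ≤ 2 — false.
(d) west: |A| = 6, |A ∩ B| = 5; needs |A ∩ B| ≥ |A ∖ B| — true.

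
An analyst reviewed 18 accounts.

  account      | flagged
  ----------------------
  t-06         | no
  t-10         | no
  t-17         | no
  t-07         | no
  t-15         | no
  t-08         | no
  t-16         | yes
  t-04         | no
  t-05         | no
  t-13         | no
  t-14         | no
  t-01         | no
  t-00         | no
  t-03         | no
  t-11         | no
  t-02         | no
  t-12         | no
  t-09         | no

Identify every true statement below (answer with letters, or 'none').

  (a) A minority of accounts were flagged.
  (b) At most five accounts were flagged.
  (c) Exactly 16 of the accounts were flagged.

|A| = 18, |A ∩ B| = 1, |A ∖ B| = 17.
(a) |A ∩ B| < |A ∖ B|: holds.
(b) |A ∩ B| ≤ 5: holds.
(c) |A ∩ B| = 16: fails.

(a), (b)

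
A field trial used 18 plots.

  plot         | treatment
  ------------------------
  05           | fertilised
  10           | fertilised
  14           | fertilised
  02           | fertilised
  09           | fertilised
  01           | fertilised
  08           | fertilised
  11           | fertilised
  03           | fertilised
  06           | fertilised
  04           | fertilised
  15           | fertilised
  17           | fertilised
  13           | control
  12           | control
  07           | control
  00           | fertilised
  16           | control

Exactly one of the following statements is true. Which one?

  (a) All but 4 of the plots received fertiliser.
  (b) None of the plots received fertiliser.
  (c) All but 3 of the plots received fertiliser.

|A| = 18, |A ∩ B| = 14, |A ∖ B| = 4.
(a) requires |A ∖ B| = 4: true.
(b) requires A ∩ B = ∅ (|A ∩ B| = 0): false.
(c) requires |A ∖ B| = 3: false.

(a)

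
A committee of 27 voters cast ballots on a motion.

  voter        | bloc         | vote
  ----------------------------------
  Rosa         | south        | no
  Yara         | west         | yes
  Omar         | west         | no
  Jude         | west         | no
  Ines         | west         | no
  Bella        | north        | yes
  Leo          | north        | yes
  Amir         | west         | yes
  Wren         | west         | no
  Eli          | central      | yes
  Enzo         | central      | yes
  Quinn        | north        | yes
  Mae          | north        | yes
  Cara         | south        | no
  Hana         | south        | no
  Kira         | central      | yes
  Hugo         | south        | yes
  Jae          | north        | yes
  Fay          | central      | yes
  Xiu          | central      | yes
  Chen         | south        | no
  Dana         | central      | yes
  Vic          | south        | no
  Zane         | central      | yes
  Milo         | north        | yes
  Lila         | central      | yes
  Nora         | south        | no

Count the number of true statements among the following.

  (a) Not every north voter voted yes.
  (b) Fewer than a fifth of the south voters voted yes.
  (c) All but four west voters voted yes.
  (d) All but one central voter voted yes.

2

(a) north: |A| = 6, |A ∩ B| = 6; needs A ⊄ B (|A ∖ B| ≥ 1) — false.
(b) south: |A| = 7, |A ∩ B| = 1; needs |A ∩ B| / |A| < 1/5 — true.
(c) west: |A| = 6, |A ∩ B| = 2; needs |A ∖ B| = 4 — true.
(d) central: |A| = 8, |A ∩ B| = 8; needs |A ∖ B| = 1 — false.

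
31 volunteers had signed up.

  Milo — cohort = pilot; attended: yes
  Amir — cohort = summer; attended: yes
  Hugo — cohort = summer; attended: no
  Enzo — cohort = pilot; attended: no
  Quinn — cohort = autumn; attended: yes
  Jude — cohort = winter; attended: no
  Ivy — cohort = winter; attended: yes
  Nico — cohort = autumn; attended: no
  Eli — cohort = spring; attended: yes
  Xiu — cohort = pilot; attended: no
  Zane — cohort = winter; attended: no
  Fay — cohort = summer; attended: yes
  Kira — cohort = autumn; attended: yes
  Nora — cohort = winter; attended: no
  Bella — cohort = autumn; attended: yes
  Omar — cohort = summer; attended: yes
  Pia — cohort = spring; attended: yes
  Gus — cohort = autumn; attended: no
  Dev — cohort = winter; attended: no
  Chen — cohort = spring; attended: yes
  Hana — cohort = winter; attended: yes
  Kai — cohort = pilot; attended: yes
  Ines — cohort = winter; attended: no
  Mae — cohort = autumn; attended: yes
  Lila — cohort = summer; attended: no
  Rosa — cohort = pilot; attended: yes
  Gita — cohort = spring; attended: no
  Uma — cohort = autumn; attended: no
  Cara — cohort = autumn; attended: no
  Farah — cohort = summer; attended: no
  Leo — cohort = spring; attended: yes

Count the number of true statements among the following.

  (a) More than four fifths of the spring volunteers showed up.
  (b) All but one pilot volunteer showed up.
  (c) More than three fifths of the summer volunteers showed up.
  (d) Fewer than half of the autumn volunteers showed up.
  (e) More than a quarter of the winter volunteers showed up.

1

(a) spring: |A| = 5, |A ∩ B| = 4; needs |A ∩ B| / |A| > 4/5 — false.
(b) pilot: |A| = 5, |A ∩ B| = 3; needs |A ∖ B| = 1 — false.
(c) summer: |A| = 6, |A ∩ B| = 3; needs |A ∩ B| / |A| > 3/5 — false.
(d) autumn: |A| = 8, |A ∩ B| = 4; needs |A ∩ B| < |A ∖ B| — false.
(e) winter: |A| = 7, |A ∩ B| = 2; needs |A ∩ B| / |A| > 1/4 — true.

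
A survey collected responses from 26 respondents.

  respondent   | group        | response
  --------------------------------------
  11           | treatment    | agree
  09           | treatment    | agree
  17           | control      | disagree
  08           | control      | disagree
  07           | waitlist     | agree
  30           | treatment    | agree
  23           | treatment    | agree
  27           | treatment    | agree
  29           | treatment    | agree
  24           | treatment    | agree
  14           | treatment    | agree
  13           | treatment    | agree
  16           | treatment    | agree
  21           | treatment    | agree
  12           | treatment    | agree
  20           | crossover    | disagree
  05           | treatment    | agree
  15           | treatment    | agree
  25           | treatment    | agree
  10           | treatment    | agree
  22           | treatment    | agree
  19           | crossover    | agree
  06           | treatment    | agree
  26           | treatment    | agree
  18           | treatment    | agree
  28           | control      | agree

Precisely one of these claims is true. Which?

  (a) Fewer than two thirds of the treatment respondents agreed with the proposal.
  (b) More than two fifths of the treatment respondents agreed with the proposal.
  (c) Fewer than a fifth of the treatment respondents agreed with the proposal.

|A| = 20, |A ∩ B| = 20, |A ∖ B| = 0.
(a) requires |A ∩ B| / |A| < 2/3: false.
(b) requires |A ∩ B| / |A| > 2/5: true.
(c) requires |A ∩ B| / |A| < 1/5: false.

(b)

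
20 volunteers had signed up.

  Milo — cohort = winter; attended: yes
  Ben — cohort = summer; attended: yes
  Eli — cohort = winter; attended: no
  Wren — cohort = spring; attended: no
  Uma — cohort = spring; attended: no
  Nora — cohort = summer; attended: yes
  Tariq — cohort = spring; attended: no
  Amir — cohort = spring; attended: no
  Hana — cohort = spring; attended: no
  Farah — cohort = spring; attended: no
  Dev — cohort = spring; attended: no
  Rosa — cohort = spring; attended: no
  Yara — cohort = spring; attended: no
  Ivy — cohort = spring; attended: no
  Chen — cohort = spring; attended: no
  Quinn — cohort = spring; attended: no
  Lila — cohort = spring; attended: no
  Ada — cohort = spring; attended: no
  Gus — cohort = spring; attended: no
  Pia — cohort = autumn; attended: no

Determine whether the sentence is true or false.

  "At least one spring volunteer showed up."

False

'At least one spring volunteer showed up' holds iff A ∩ B ≠ ∅ (|A ∩ B| ≥ 1).
|A| = 15, |A ∩ B| = 0, |A ∖ B| = 15.
So the statement is false.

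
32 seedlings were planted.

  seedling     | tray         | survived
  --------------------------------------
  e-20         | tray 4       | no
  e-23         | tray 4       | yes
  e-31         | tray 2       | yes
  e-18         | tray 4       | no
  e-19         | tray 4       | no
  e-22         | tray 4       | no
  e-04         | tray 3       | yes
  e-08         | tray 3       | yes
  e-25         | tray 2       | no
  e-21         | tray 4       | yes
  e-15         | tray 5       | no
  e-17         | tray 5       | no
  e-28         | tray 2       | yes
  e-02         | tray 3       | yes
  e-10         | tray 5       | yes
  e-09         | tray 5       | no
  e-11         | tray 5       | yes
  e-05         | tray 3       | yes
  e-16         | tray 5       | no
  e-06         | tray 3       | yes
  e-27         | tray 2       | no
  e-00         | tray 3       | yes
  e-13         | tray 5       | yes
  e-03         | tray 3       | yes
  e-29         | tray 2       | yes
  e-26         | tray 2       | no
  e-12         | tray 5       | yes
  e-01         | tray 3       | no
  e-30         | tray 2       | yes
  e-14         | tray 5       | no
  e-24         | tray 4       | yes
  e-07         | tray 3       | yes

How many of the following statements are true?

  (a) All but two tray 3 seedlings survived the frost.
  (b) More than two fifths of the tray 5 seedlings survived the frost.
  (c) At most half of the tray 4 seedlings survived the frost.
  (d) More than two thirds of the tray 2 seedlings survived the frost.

2

(a) tray 3: |A| = 9, |A ∩ B| = 8; needs |A ∖ B| = 2 — false.
(b) tray 5: |A| = 9, |A ∩ B| = 4; needs |A ∩ B| / |A| > 2/5 — true.
(c) tray 4: |A| = 7, |A ∩ B| = 3; needs |A ∩ B| ≤ |A ∖ B| — true.
(d) tray 2: |A| = 7, |A ∩ B| = 4; needs |A ∩ B| / |A| > 2/3 — false.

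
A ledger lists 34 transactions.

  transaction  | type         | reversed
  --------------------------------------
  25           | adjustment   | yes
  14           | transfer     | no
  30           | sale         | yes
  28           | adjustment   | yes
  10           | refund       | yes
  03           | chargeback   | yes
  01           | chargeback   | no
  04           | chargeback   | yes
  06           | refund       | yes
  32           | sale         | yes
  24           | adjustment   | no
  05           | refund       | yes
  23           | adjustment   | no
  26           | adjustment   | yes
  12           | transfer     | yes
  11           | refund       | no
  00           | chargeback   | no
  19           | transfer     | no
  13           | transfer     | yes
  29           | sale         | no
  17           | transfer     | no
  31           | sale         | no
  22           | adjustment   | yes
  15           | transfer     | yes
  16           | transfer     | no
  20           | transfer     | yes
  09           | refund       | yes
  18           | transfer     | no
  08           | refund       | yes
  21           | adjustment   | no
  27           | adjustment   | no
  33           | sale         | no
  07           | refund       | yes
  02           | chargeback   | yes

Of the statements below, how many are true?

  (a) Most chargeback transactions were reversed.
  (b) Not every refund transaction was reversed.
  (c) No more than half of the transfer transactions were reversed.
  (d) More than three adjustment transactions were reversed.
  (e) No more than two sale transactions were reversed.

(a) chargeback: |A| = 5, |A ∩ B| = 3; needs |A ∩ B| > |A ∖ B| — true.
(b) refund: |A| = 7, |A ∩ B| = 6; needs A ⊄ B (|A ∖ B| ≥ 1) — true.
(c) transfer: |A| = 9, |A ∩ B| = 4; needs |A ∩ B| ≤ |A ∖ B| — true.
(d) adjustment: |A| = 8, |A ∩ B| = 4; needs |A ∩ B| > 3 — true.
(e) sale: |A| = 5, |A ∩ B| = 2; needs |A ∩ B| ≤ 2 — true.

5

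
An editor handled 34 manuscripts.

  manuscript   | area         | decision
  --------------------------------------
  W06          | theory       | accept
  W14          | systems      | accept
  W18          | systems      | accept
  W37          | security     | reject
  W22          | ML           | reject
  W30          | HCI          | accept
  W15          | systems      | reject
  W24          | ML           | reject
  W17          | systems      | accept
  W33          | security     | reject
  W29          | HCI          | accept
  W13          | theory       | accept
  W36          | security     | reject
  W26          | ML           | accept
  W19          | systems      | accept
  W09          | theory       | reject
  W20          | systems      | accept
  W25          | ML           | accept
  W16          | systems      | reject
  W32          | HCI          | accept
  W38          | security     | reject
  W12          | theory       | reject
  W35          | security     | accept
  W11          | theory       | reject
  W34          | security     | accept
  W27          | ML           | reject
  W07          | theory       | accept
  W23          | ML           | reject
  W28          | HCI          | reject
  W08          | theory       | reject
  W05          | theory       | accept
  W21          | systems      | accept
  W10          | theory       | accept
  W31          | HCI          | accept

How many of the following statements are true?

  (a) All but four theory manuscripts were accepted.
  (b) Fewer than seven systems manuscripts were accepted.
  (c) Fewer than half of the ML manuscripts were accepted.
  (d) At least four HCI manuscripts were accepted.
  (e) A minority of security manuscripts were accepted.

(a) theory: |A| = 9, |A ∩ B| = 5; needs |A ∖ B| = 4 — true.
(b) systems: |A| = 8, |A ∩ B| = 6; needs |A ∩ B| < 7 — true.
(c) ML: |A| = 6, |A ∩ B| = 2; needs |A ∩ B| < |A ∖ B| — true.
(d) HCI: |A| = 5, |A ∩ B| = 4; needs |A ∩ B| ≥ 4 — true.
(e) security: |A| = 6, |A ∩ B| = 2; needs |A ∩ B| < |A ∖ B| — true.

5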